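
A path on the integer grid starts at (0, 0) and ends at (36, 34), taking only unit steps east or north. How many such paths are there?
Number of paths = 109069992321755544170

A monotone lattice path from (0, 0) to (36, 34) consists of 36 east steps and 34 north steps in some order, so it is determined by which 36 of the 70 steps are east. The count is C(70, 36) = 109069992321755544170.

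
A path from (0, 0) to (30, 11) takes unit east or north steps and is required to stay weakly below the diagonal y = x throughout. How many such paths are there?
Number of paths = 2038362560

By the reflection principle (André's argument), the number of monotone paths to (30, 11) with n ≤ m that never go above y = x is C(41, 30) − C(41, 31) = 3159461968 − 1121099408 = 2038362560.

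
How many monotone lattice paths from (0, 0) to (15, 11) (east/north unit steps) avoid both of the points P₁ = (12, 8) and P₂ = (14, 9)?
Number of paths = 3888920

Inclusion–exclusion. Total paths: C(26, 15) = 7726160. Through P₁: C(20, 12)·C(6, 3) = 2519400. Through P₂: C(23, 14)·C(3, 1) = 2451570. Since P₁ is strictly southwest of P₂, a monotone path through both must visit P₁ then P₂; paths through both = C(20, 12)·C(3, 2)·C(3, 1) = 1133730. Avoid both = 7726160 − 2519400 − 2451570 + 1133730 = 3888920.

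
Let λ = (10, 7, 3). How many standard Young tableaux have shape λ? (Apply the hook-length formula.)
# SYT of shape (10, 7, 3) = 3779100

Hook-length formula: f^λ = n! / Π hook(c), product over all cells c of the Young diagram. For λ = (10, 7, 3), n = 20 boxes. Hook lengths by row (left-to-right, top-to-bottom): [12, 11, 10, 8, 7, 6, 5, 3, 2, 1]; [8, 7, 6, 4, 3, 2, 1]; [3, 2, 1]. Product of hooks = 643778150400. So f^λ = 20! / 643778150400 = 2432902008176640000 / 643778150400 = 3779100.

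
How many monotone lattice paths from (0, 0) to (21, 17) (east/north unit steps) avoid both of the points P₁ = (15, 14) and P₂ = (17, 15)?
Number of paths = 17270510940

Inclusion–exclusion. Total paths: C(38, 21) = 28781143380. Through P₁: C(29, 15)·C(9, 6) = 6514935840. Through P₂: C(32, 17)·C(6, 4) = 8485840800. Since P₁ is strictly southwest of P₂, a monotone path through both must visit P₁ then P₂; paths through both = C(29, 15)·C(3, 2)·C(6, 4) = 3490144200. Avoid both = 28781143380 − 6514935840 − 8485840800 + 3490144200 = 17270510940.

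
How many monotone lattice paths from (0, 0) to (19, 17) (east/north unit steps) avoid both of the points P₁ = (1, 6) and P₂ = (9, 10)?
Number of paths = 6626135546

Inclusion–exclusion. Total paths: C(36, 19) = 8597496600. Through P₁: C(7, 1)·C(29, 18) = 242181030. Through P₂: C(19, 9)·C(17, 10) = 1796567344. Since P₁ is strictly southwest of P₂, a monotone path through both must visit P₁ then P₂; paths through both = C(7, 1)·C(12, 8)·C(17, 10) = 67387320. Avoid both = 8597496600 − 242181030 − 1796567344 + 67387320 = 6626135546.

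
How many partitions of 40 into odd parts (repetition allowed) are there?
p_odd(40) = 1113

Enumerate partitions using only odd parts via the recurrence o(n, m) = o(n, m−2) + o(n−m, m) over odd m, starting from the largest odd part ≤ n. This gives p_odd(40) = 1113. (Euler's theorem: equals the count of distinct-part partitions.)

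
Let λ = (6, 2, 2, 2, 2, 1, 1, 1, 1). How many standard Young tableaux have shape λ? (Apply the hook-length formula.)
# SYT of shape (6, 2, 2, 2, 2, 1, 1, 1, 1) = 1215500

Hook-length formula: f^λ = n! / Π hook(c), product over all cells c of the Young diagram. For λ = (6, 2, 2, 2, 2, 1, 1, 1, 1), n = 18 boxes. Hook lengths by row (left-to-right, top-to-bottom): [14, 9, 4, 3, 2, 1]; [9, 4]; [8, 3]; [7, 2]; [6, 1]; [4]; [3]; [2]; [1]. Product of hooks = 5267275776. So f^λ = 18! / 5267275776 = 6402373705728000 / 5267275776 = 1215500.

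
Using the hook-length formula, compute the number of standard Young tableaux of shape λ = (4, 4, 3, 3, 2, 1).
# SYT of shape (4, 4, 3, 3, 2, 1) = 1361360

Hook-length formula: f^λ = n! / Π hook(c), product over all cells c of the Young diagram. For λ = (4, 4, 3, 3, 2, 1), n = 17 boxes. Hook lengths by row (left-to-right, top-to-bottom): [9, 7, 5, 2]; [8, 6, 4, 1]; [6, 4, 2]; [5, 3, 1]; [3, 1]; [1]. Product of hooks = 261273600. So f^λ = 17! / 261273600 = 355687428096000 / 261273600 = 1361360.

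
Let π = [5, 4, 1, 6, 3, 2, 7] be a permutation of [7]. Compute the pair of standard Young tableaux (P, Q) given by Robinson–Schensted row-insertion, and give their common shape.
P = [1, 2, 7] / [3, 6] / [4] / [5];  Q = [1, 4, 7] / [2, 5] / [3] / [6];  common shape = (3, 2, 1, 1)

Row-insert the values π_1, π_2, … into P one at a time, bumping the leftmost entry strictly greater than the inserted value down to the next row. The recording tableau Q records, in position (i, j), the step at which that cell was added to P.
  Insert 5 (step 1): P = [5];  Q = [1]
  Insert 4 (step 2): P = [4] / [5];  Q = [1] / [2]
  Insert 1 (step 3): P = [1] / [4] / [5];  Q = [1] / [2] / [3]
  Insert 6 (step 4): P = [1, 6] / [4] / [5];  Q = [1, 4] / [2] / [3]
  Insert 3 (step 5): P = [1, 3] / [4, 6] / [5];  Q = [1, 4] / [2, 5] / [3]
  Insert 2 (step 6): P = [1, 2] / [3, 6] / [4] / [5];  Q = [1, 4] / [2, 5] / [3] / [6]
  Insert 7 (step 7): P = [1, 2, 7] / [3, 6] / [4] / [5];  Q = [1, 4, 7] / [2, 5] / [3] / [6]
Final shape: (3, 2, 1, 1).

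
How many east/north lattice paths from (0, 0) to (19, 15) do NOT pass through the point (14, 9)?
Number of paths = 1478425740

Total paths from (0, 0) to (19, 15): C(34, 19) = 1855967520. Paths through (14, 9): (paths (0, 0) → (14, 9)) × (paths (14, 9) → (19, 15)) = C(23, 14) · C(11, 5) = 817190 · 462 = 377541780. Avoidance count = 1855967520 − 377541780 = 1478425740.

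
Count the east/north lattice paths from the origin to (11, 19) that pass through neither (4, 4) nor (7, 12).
Number of paths = 29872680

Inclusion–exclusion. Total paths: C(30, 11) = 54627300. Through P₁: C(8, 4)·C(22, 7) = 11938080. Through P₂: C(19, 7)·C(11, 4) = 16628040. Since P₁ is strictly southwest of P₂, a monotone path through both must visit P₁ then P₂; paths through both = C(8, 4)·C(11, 3)·C(11, 4) = 3811500. Avoid both = 54627300 − 11938080 − 16628040 + 3811500 = 29872680.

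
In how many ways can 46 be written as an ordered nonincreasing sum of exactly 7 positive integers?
p(46, 7 parts) = 5731

Partitions of n into exactly k parts are in bijection with partitions of n − k into at most k parts (subtract 1 from each part). So p(46, exactly 7) = p(39, parts ≤ 7). Computing via the recurrence p(m, j) = p(m, j−1) + p(m−j, j) gives 5731.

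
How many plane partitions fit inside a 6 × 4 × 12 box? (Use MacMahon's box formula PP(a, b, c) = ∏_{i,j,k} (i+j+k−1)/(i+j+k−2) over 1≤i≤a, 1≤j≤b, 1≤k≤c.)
PP(6, 4, 12) = 64344818940480

Evaluate the triple product over i = 1..6, j = 1..4, k = 1..12. The factors are (2/1) · (3/2) · (4/3) · (5/4) · (6/5) · (7/6) · (8/7) · (9/8) · … (288 factors total). The numerators and denominators telescope so the product is an integer; carrying out the multiplication exactly gives PP(6, 4, 12) = 64344818940480.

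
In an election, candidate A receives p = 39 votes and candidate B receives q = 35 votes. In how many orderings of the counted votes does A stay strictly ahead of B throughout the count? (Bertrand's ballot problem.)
Strict-lead orderings = 84832254137763216672

Total orderings of the 74 votes with 39 for A: C(74, 39) = 1569396701548619508432. By the Bertrand ballot formula (Cycle Lemma / reflection principle), the number of orderings in which A is strictly ahead of B throughout is (p − q)/(p + q) · C(p + q, p) = (39 − 35)/(39 + 35) · 1569396701548619508432 = 84832254137763216672.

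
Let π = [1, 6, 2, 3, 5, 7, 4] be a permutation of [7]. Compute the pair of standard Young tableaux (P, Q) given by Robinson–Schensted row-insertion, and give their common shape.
P = [1, 2, 3, 4, 7] / [5] / [6];  Q = [1, 2, 4, 5, 6] / [3] / [7];  common shape = (5, 1, 1)

Row-insert the values π_1, π_2, … into P one at a time, bumping the leftmost entry strictly greater than the inserted value down to the next row. The recording tableau Q records, in position (i, j), the step at which that cell was added to P.
  Insert 1 (step 1): P = [1];  Q = [1]
  Insert 6 (step 2): P = [1, 6];  Q = [1, 2]
  Insert 2 (step 3): P = [1, 2] / [6];  Q = [1, 2] / [3]
  Insert 3 (step 4): P = [1, 2, 3] / [6];  Q = [1, 2, 4] / [3]
  Insert 5 (step 5): P = [1, 2, 3, 5] / [6];  Q = [1, 2, 4, 5] / [3]
  Insert 7 (step 6): P = [1, 2, 3, 5, 7] / [6];  Q = [1, 2, 4, 5, 6] / [3]
  Insert 4 (step 7): P = [1, 2, 3, 4, 7] / [5] / [6];  Q = [1, 2, 4, 5, 6] / [3] / [7]
Final shape: (5, 1, 1).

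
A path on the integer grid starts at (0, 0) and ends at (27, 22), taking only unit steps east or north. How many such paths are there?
Number of paths = 49699896548176

A monotone lattice path from (0, 0) to (27, 22) consists of 27 east steps and 22 north steps in some order, so it is determined by which 27 of the 49 steps are east. The count is C(49, 27) = 49699896548176.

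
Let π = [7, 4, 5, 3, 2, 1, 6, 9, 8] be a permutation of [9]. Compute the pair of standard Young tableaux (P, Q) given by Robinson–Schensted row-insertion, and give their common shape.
P = [1, 5, 6, 8] / [2, 9] / [3] / [4] / [7];  Q = [1, 3, 7, 8] / [2, 9] / [4] / [5] / [6];  common shape = (4, 2, 1, 1, 1)

Row-insert the values π_1, π_2, … into P one at a time, bumping the leftmost entry strictly greater than the inserted value down to the next row. The recording tableau Q records, in position (i, j), the step at which that cell was added to P.
  Insert 7 (step 1): P = [7];  Q = [1]
  Insert 4 (step 2): P = [4] / [7];  Q = [1] / [2]
  Insert 5 (step 3): P = [4, 5] / [7];  Q = [1, 3] / [2]
  Insert 3 (step 4): P = [3, 5] / [4] / [7];  Q = [1, 3] / [2] / [4]
  Insert 2 (step 5): P = [2, 5] / [3] / [4] / [7];  Q = [1, 3] / [2] / [4] / [5]
  Insert 1 (step 6): P = [1, 5] / [2] / [3] / [4] / [7];  Q = [1, 3] / [2] / [4] / [5] / [6]
  Insert 6 (step 7): P = [1, 5, 6] / [2] / [3] / [4] / [7];  Q = [1, 3, 7] / [2] / [4] / [5] / [6]
  Insert 9 (step 8): P = [1, 5, 6, 9] / [2] / [3] / [4] / [7];  Q = [1, 3, 7, 8] / [2] / [4] / [5] / [6]
  Insert 8 (step 9): P = [1, 5, 6, 8] / [2, 9] / [3] / [4] / [7];  Q = [1, 3, 7, 8] / [2, 9] / [4] / [5] / [6]
Final shape: (4, 2, 1, 1, 1).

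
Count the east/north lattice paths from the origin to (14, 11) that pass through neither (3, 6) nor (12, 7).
Number of paths = 3347268

Inclusion–exclusion. Total paths: C(25, 14) = 4457400. Through P₁: C(9, 3)·C(16, 11) = 366912. Through P₂: C(19, 12)·C(6, 2) = 755820. Since P₁ is strictly southwest of P₂, a monotone path through both must visit P₁ then P₂; paths through both = C(9, 3)·C(10, 9)·C(6, 2) = 12600. Avoid both = 4457400 − 366912 − 755820 + 12600 = 3347268.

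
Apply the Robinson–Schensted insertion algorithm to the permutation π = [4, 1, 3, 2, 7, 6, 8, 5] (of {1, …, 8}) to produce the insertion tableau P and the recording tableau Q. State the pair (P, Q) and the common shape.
P = [1, 2, 5, 8] / [3, 6] / [4, 7];  Q = [1, 3, 5, 7] / [2, 6] / [4, 8];  common shape = (4, 2, 2)

Row-insert the values π_1, π_2, … into P one at a time, bumping the leftmost entry strictly greater than the inserted value down to the next row. The recording tableau Q records, in position (i, j), the step at which that cell was added to P.
  Insert 4 (step 1): P = [4];  Q = [1]
  Insert 1 (step 2): P = [1] / [4];  Q = [1] / [2]
  Insert 3 (step 3): P = [1, 3] / [4];  Q = [1, 3] / [2]
  Insert 2 (step 4): P = [1, 2] / [3] / [4];  Q = [1, 3] / [2] / [4]
  Insert 7 (step 5): P = [1, 2, 7] / [3] / [4];  Q = [1, 3, 5] / [2] / [4]
  Insert 6 (step 6): P = [1, 2, 6] / [3, 7] / [4];  Q = [1, 3, 5] / [2, 6] / [4]
  Insert 8 (step 7): P = [1, 2, 6, 8] / [3, 7] / [4];  Q = [1, 3, 5, 7] / [2, 6] / [4]
  Insert 5 (step 8): P = [1, 2, 5, 8] / [3, 6] / [4, 7];  Q = [1, 3, 5, 7] / [2, 6] / [4, 8]
Final shape: (4, 2, 2).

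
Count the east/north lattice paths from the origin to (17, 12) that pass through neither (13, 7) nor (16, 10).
Number of paths = 30844410

Inclusion–exclusion. Total paths: C(29, 17) = 51895935. Through P₁: C(20, 13)·C(9, 4) = 9767520. Through P₂: C(26, 16)·C(3, 1) = 15935205. Since P₁ is strictly southwest of P₂, a monotone path through both must visit P₁ then P₂; paths through both = C(20, 13)·C(6, 3)·C(3, 1) = 4651200. Avoid both = 51895935 − 9767520 − 15935205 + 4651200 = 30844410.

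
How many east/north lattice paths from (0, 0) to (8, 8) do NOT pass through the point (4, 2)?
Number of paths = 9720

Total paths from (0, 0) to (8, 8): C(16, 8) = 12870. Paths through (4, 2): (paths (0, 0) → (4, 2)) × (paths (4, 2) → (8, 8)) = C(6, 4) · C(10, 4) = 15 · 210 = 3150. Avoidance count = 12870 − 3150 = 9720.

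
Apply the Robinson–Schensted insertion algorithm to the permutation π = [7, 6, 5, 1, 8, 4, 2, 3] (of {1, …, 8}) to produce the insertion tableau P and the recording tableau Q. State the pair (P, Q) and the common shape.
P = [1, 2, 3] / [4, 8] / [5] / [6] / [7];  Q = [1, 5, 8] / [2, 6] / [3] / [4] / [7];  common shape = (3, 2, 1, 1, 1)

Row-insert the values π_1, π_2, … into P one at a time, bumping the leftmost entry strictly greater than the inserted value down to the next row. The recording tableau Q records, in position (i, j), the step at which that cell was added to P.
  Insert 7 (step 1): P = [7];  Q = [1]
  Insert 6 (step 2): P = [6] / [7];  Q = [1] / [2]
  Insert 5 (step 3): P = [5] / [6] / [7];  Q = [1] / [2] / [3]
  Insert 1 (step 4): P = [1] / [5] / [6] / [7];  Q = [1] / [2] / [3] / [4]
  Insert 8 (step 5): P = [1, 8] / [5] / [6] / [7];  Q = [1, 5] / [2] / [3] / [4]
  Insert 4 (step 6): P = [1, 4] / [5, 8] / [6] / [7];  Q = [1, 5] / [2, 6] / [3] / [4]
  Insert 2 (step 7): P = [1, 2] / [4, 8] / [5] / [6] / [7];  Q = [1, 5] / [2, 6] / [3] / [4] / [7]
  Insert 3 (step 8): P = [1, 2, 3] / [4, 8] / [5] / [6] / [7];  Q = [1, 5, 8] / [2, 6] / [3] / [4] / [7]
Final shape: (3, 2, 1, 1, 1).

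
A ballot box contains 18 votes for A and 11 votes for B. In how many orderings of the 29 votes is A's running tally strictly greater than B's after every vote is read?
Strict-lead orderings = 8351070

Total orderings of the 29 votes with 18 for A: C(29, 18) = 34597290. By the Bertrand ballot formula (Cycle Lemma / reflection principle), the number of orderings in which A is strictly ahead of B throughout is (p − q)/(p + q) · C(p + q, p) = (18 − 11)/(18 + 11) · 34597290 = 8351070.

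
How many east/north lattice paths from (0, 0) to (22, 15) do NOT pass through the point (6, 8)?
Number of paths = 8627993289

Total paths from (0, 0) to (22, 15): C(37, 22) = 9364199760. Paths through (6, 8): (paths (0, 0) → (6, 8)) × (paths (6, 8) → (22, 15)) = C(14, 6) · C(23, 16) = 3003 · 245157 = 736206471. Avoidance count = 9364199760 − 736206471 = 8627993289.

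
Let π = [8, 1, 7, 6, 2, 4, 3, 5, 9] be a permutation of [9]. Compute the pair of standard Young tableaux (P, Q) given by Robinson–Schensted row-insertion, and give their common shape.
P = [1, 2, 3, 5, 9] / [4] / [6] / [7] / [8];  Q = [1, 3, 6, 8, 9] / [2] / [4] / [5] / [7];  common shape = (5, 1, 1, 1, 1)

Row-insert the values π_1, π_2, … into P one at a time, bumping the leftmost entry strictly greater than the inserted value down to the next row. The recording tableau Q records, in position (i, j), the step at which that cell was added to P.
  Insert 8 (step 1): P = [8];  Q = [1]
  Insert 1 (step 2): P = [1] / [8];  Q = [1] / [2]
  Insert 7 (step 3): P = [1, 7] / [8];  Q = [1, 3] / [2]
  Insert 6 (step 4): P = [1, 6] / [7] / [8];  Q = [1, 3] / [2] / [4]
  Insert 2 (step 5): P = [1, 2] / [6] / [7] / [8];  Q = [1, 3] / [2] / [4] / [5]
  Insert 4 (step 6): P = [1, 2, 4] / [6] / [7] / [8];  Q = [1, 3, 6] / [2] / [4] / [5]
  Insert 3 (step 7): P = [1, 2, 3] / [4] / [6] / [7] / [8];  Q = [1, 3, 6] / [2] / [4] / [5] / [7]
  Insert 5 (step 8): P = [1, 2, 3, 5] / [4] / [6] / [7] / [8];  Q = [1, 3, 6, 8] / [2] / [4] / [5] / [7]
  Insert 9 (step 9): P = [1, 2, 3, 5, 9] / [4] / [6] / [7] / [8];  Q = [1, 3, 6, 8, 9] / [2] / [4] / [5] / [7]
Final shape: (5, 1, 1, 1, 1).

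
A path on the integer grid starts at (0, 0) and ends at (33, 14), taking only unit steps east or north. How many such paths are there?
Number of paths = 341643774795

A monotone lattice path from (0, 0) to (33, 14) consists of 33 east steps and 14 north steps in some order, so it is determined by which 33 of the 47 steps are east. The count is C(47, 33) = 341643774795.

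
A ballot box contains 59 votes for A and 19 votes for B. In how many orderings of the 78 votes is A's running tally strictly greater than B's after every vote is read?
Strict-lead orderings = 344237209563016000

Total orderings of the 78 votes with 59 for A: C(78, 59) = 671262558647881200. By the Bertrand ballot formula (Cycle Lemma / reflection principle), the number of orderings in which A is strictly ahead of B throughout is (p − q)/(p + q) · C(p + q, p) = (59 − 19)/(59 + 19) · 671262558647881200 = 344237209563016000.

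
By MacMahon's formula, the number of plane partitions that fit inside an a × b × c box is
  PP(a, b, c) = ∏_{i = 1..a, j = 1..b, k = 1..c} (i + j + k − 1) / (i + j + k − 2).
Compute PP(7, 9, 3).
PP(7, 9, 3) = 24584605760

Evaluate the triple product over i = 1..7, j = 1..9, k = 1..3. The factors are (2/1) · (3/2) · (4/3) · (3/2) · (4/3) · (5/4) · (4/3) · (5/4) · … (189 factors total). The numerators and denominators telescope so the product is an integer; carrying out the multiplication exactly gives PP(7, 9, 3) = 24584605760.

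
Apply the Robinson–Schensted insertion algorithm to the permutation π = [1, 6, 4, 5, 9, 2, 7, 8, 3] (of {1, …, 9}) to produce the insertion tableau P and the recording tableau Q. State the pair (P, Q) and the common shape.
P = [1, 2, 3, 7, 8] / [4, 5] / [6, 9];  Q = [1, 2, 4, 5, 8] / [3, 7] / [6, 9];  common shape = (5, 2, 2)

Row-insert the values π_1, π_2, … into P one at a time, bumping the leftmost entry strictly greater than the inserted value down to the next row. The recording tableau Q records, in position (i, j), the step at which that cell was added to P.
  Insert 1 (step 1): P = [1];  Q = [1]
  Insert 6 (step 2): P = [1, 6];  Q = [1, 2]
  Insert 4 (step 3): P = [1, 4] / [6];  Q = [1, 2] / [3]
  Insert 5 (step 4): P = [1, 4, 5] / [6];  Q = [1, 2, 4] / [3]
  Insert 9 (step 5): P = [1, 4, 5, 9] / [6];  Q = [1, 2, 4, 5] / [3]
  Insert 2 (step 6): P = [1, 2, 5, 9] / [4] / [6];  Q = [1, 2, 4, 5] / [3] / [6]
  Insert 7 (step 7): P = [1, 2, 5, 7] / [4, 9] / [6];  Q = [1, 2, 4, 5] / [3, 7] / [6]
  Insert 8 (step 8): P = [1, 2, 5, 7, 8] / [4, 9] / [6];  Q = [1, 2, 4, 5, 8] / [3, 7] / [6]
  Insert 3 (step 9): P = [1, 2, 3, 7, 8] / [4, 5] / [6, 9];  Q = [1, 2, 4, 5, 8] / [3, 7] / [6, 9]
Final shape: (5, 2, 2).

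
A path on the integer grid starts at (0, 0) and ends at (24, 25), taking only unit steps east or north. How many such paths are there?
Number of paths = 63205303218876

A monotone lattice path from (0, 0) to (24, 25) consists of 24 east steps and 25 north steps in some order, so it is determined by which 24 of the 49 steps are east. The count is C(49, 24) = 63205303218876.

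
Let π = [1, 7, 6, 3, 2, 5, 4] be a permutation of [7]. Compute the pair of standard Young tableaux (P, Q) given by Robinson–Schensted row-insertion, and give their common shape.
P = [1, 2, 4] / [3, 5] / [6] / [7];  Q = [1, 2, 6] / [3, 7] / [4] / [5];  common shape = (3, 2, 1, 1)

Row-insert the values π_1, π_2, … into P one at a time, bumping the leftmost entry strictly greater than the inserted value down to the next row. The recording tableau Q records, in position (i, j), the step at which that cell was added to P.
  Insert 1 (step 1): P = [1];  Q = [1]
  Insert 7 (step 2): P = [1, 7];  Q = [1, 2]
  Insert 6 (step 3): P = [1, 6] / [7];  Q = [1, 2] / [3]
  Insert 3 (step 4): P = [1, 3] / [6] / [7];  Q = [1, 2] / [3] / [4]
  Insert 2 (step 5): P = [1, 2] / [3] / [6] / [7];  Q = [1, 2] / [3] / [4] / [5]
  Insert 5 (step 6): P = [1, 2, 5] / [3] / [6] / [7];  Q = [1, 2, 6] / [3] / [4] / [5]
  Insert 4 (step 7): P = [1, 2, 4] / [3, 5] / [6] / [7];  Q = [1, 2, 6] / [3, 7] / [4] / [5]
Final shape: (3, 2, 1, 1).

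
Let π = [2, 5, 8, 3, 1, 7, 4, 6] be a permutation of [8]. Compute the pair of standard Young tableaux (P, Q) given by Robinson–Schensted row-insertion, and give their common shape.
P = [1, 3, 4, 6] / [2, 7] / [5, 8];  Q = [1, 2, 3, 8] / [4, 6] / [5, 7];  common shape = (4, 2, 2)

Row-insert the values π_1, π_2, … into P one at a time, bumping the leftmost entry strictly greater than the inserted value down to the next row. The recording tableau Q records, in position (i, j), the step at which that cell was added to P.
  Insert 2 (step 1): P = [2];  Q = [1]
  Insert 5 (step 2): P = [2, 5];  Q = [1, 2]
  Insert 8 (step 3): P = [2, 5, 8];  Q = [1, 2, 3]
  Insert 3 (step 4): P = [2, 3, 8] / [5];  Q = [1, 2, 3] / [4]
  Insert 1 (step 5): P = [1, 3, 8] / [2] / [5];  Q = [1, 2, 3] / [4] / [5]
  Insert 7 (step 6): P = [1, 3, 7] / [2, 8] / [5];  Q = [1, 2, 3] / [4, 6] / [5]
  Insert 4 (step 7): P = [1, 3, 4] / [2, 7] / [5, 8];  Q = [1, 2, 3] / [4, 6] / [5, 7]
  Insert 6 (step 8): P = [1, 3, 4, 6] / [2, 7] / [5, 8];  Q = [1, 2, 3, 8] / [4, 6] / [5, 7]
Final shape: (4, 2, 2).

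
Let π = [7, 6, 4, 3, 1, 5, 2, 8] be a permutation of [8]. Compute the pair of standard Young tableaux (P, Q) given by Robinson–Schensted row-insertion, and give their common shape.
P = [1, 2, 8] / [3, 5] / [4] / [6] / [7];  Q = [1, 6, 8] / [2, 7] / [3] / [4] / [5];  common shape = (3, 2, 1, 1, 1)

Row-insert the values π_1, π_2, … into P one at a time, bumping the leftmost entry strictly greater than the inserted value down to the next row. The recording tableau Q records, in position (i, j), the step at which that cell was added to P.
  Insert 7 (step 1): P = [7];  Q = [1]
  Insert 6 (step 2): P = [6] / [7];  Q = [1] / [2]
  Insert 4 (step 3): P = [4] / [6] / [7];  Q = [1] / [2] / [3]
  Insert 3 (step 4): P = [3] / [4] / [6] / [7];  Q = [1] / [2] / [3] / [4]
  Insert 1 (step 5): P = [1] / [3] / [4] / [6] / [7];  Q = [1] / [2] / [3] / [4] / [5]
  Insert 5 (step 6): P = [1, 5] / [3] / [4] / [6] / [7];  Q = [1, 6] / [2] / [3] / [4] / [5]
  Insert 2 (step 7): P = [1, 2] / [3, 5] / [4] / [6] / [7];  Q = [1, 6] / [2, 7] / [3] / [4] / [5]
  Insert 8 (step 8): P = [1, 2, 8] / [3, 5] / [4] / [6] / [7];  Q = [1, 6, 8] / [2, 7] / [3] / [4] / [5]
Final shape: (3, 2, 1, 1, 1).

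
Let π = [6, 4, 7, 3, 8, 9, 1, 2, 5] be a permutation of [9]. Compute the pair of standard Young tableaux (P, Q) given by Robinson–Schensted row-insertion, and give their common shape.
P = [1, 2, 5, 9] / [3, 7, 8] / [4] / [6];  Q = [1, 3, 5, 6] / [2, 8, 9] / [4] / [7];  common shape = (4, 3, 1, 1)

Row-insert the values π_1, π_2, … into P one at a time, bumping the leftmost entry strictly greater than the inserted value down to the next row. The recording tableau Q records, in position (i, j), the step at which that cell was added to P.
  Insert 6 (step 1): P = [6];  Q = [1]
  Insert 4 (step 2): P = [4] / [6];  Q = [1] / [2]
  Insert 7 (step 3): P = [4, 7] / [6];  Q = [1, 3] / [2]
  Insert 3 (step 4): P = [3, 7] / [4] / [6];  Q = [1, 3] / [2] / [4]
  Insert 8 (step 5): P = [3, 7, 8] / [4] / [6];  Q = [1, 3, 5] / [2] / [4]
  Insert 9 (step 6): P = [3, 7, 8, 9] / [4] / [6];  Q = [1, 3, 5, 6] / [2] / [4]
  Insert 1 (step 7): P = [1, 7, 8, 9] / [3] / [4] / [6];  Q = [1, 3, 5, 6] / [2] / [4] / [7]
  Insert 2 (step 8): P = [1, 2, 8, 9] / [3, 7] / [4] / [6];  Q = [1, 3, 5, 6] / [2, 8] / [4] / [7]
  Insert 5 (step 9): P = [1, 2, 5, 9] / [3, 7, 8] / [4] / [6];  Q = [1, 3, 5, 6] / [2, 8, 9] / [4] / [7]
Final shape: (4, 3, 1, 1).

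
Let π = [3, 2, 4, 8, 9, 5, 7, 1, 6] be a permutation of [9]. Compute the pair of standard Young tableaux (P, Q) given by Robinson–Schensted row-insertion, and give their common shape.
P = [1, 4, 5, 6] / [2, 7, 9] / [3, 8];  Q = [1, 3, 4, 5] / [2, 6, 7] / [8, 9];  common shape = (4, 3, 2)

Row-insert the values π_1, π_2, … into P one at a time, bumping the leftmost entry strictly greater than the inserted value down to the next row. The recording tableau Q records, in position (i, j), the step at which that cell was added to P.
  Insert 3 (step 1): P = [3];  Q = [1]
  Insert 2 (step 2): P = [2] / [3];  Q = [1] / [2]
  Insert 4 (step 3): P = [2, 4] / [3];  Q = [1, 3] / [2]
  Insert 8 (step 4): P = [2, 4, 8] / [3];  Q = [1, 3, 4] / [2]
  Insert 9 (step 5): P = [2, 4, 8, 9] / [3];  Q = [1, 3, 4, 5] / [2]
  Insert 5 (step 6): P = [2, 4, 5, 9] / [3, 8];  Q = [1, 3, 4, 5] / [2, 6]
  Insert 7 (step 7): P = [2, 4, 5, 7] / [3, 8, 9];  Q = [1, 3, 4, 5] / [2, 6, 7]
  Insert 1 (step 8): P = [1, 4, 5, 7] / [2, 8, 9] / [3];  Q = [1, 3, 4, 5] / [2, 6, 7] / [8]
  Insert 6 (step 9): P = [1, 4, 5, 6] / [2, 7, 9] / [3, 8];  Q = [1, 3, 4, 5] / [2, 6, 7] / [8, 9]
Final shape: (4, 3, 2).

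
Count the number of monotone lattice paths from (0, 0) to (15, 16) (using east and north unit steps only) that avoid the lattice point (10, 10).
Number of paths = 215182923

Total paths from (0, 0) to (15, 16): C(31, 15) = 300540195. Paths through (10, 10): (paths (0, 0) → (10, 10)) × (paths (10, 10) → (15, 16)) = C(20, 10) · C(11, 5) = 184756 · 462 = 85357272. Avoidance count = 300540195 − 85357272 = 215182923.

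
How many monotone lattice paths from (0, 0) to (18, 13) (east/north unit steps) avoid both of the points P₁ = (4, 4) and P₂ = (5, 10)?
Number of paths = 147642495

Inclusion–exclusion. Total paths: C(31, 18) = 206253075. Through P₁: C(8, 4)·C(23, 14) = 57203300. Through P₂: C(15, 5)·C(16, 13) = 1681680. Since P₁ is strictly southwest of P₂, a monotone path through both must visit P₁ then P₂; paths through both = C(8, 4)·C(7, 1)·C(16, 13) = 274400. Avoid both = 206253075 − 57203300 − 1681680 + 274400 = 147642495.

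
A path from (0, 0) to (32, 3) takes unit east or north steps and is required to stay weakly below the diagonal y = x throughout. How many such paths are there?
Number of paths = 5950

By the reflection principle (André's argument), the number of monotone paths to (32, 3) with n ≤ m that never go above y = x is C(35, 32) − C(35, 33) = 6545 − 595 = 5950.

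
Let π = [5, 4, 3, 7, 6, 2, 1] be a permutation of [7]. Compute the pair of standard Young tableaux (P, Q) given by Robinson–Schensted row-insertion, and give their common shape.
P = [1, 6] / [2, 7] / [3] / [4] / [5];  Q = [1, 4] / [2, 5] / [3] / [6] / [7];  common shape = (2, 2, 1, 1, 1)

Row-insert the values π_1, π_2, … into P one at a time, bumping the leftmost entry strictly greater than the inserted value down to the next row. The recording tableau Q records, in position (i, j), the step at which that cell was added to P.
  Insert 5 (step 1): P = [5];  Q = [1]
  Insert 4 (step 2): P = [4] / [5];  Q = [1] / [2]
  Insert 3 (step 3): P = [3] / [4] / [5];  Q = [1] / [2] / [3]
  Insert 7 (step 4): P = [3, 7] / [4] / [5];  Q = [1, 4] / [2] / [3]
  Insert 6 (step 5): P = [3, 6] / [4, 7] / [5];  Q = [1, 4] / [2, 5] / [3]
  Insert 2 (step 6): P = [2, 6] / [3, 7] / [4] / [5];  Q = [1, 4] / [2, 5] / [3] / [6]
  Insert 1 (step 7): P = [1, 6] / [2, 7] / [3] / [4] / [5];  Q = [1, 4] / [2, 5] / [3] / [6] / [7]
Final shape: (2, 2, 1, 1, 1).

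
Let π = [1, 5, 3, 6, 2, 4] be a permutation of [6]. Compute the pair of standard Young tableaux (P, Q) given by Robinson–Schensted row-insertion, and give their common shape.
P = [1, 2, 4] / [3, 6] / [5];  Q = [1, 2, 4] / [3, 6] / [5];  common shape = (3, 2, 1)

Row-insert the values π_1, π_2, … into P one at a time, bumping the leftmost entry strictly greater than the inserted value down to the next row. The recording tableau Q records, in position (i, j), the step at which that cell was added to P.
  Insert 1 (step 1): P = [1];  Q = [1]
  Insert 5 (step 2): P = [1, 5];  Q = [1, 2]
  Insert 3 (step 3): P = [1, 3] / [5];  Q = [1, 2] / [3]
  Insert 6 (step 4): P = [1, 3, 6] / [5];  Q = [1, 2, 4] / [3]
  Insert 2 (step 5): P = [1, 2, 6] / [3] / [5];  Q = [1, 2, 4] / [3] / [5]
  Insert 4 (step 6): P = [1, 2, 4] / [3, 6] / [5];  Q = [1, 2, 4] / [3, 6] / [5]
Final shape: (3, 2, 1).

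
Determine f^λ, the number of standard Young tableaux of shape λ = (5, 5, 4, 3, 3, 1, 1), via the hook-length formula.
# SYT of shape (5, 5, 4, 3, 3, 1, 1) = 1571349780

Hook-length formula: f^λ = n! / Π hook(c), product over all cells c of the Young diagram. For λ = (5, 5, 4, 3, 3, 1, 1), n = 22 boxes. Hook lengths by row (left-to-right, top-to-bottom): [11, 8, 7, 4, 2]; [10, 7, 6, 3, 1]; [8, 5, 4, 1]; [6, 3, 2]; [5, 2, 1]; [2]; [1]. Product of hooks = 715309056000. So f^λ = 22! / 715309056000 = 1124000727777607680000 / 715309056000 = 1571349780.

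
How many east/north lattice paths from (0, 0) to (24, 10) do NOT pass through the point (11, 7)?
Number of paths = 113306700

Total paths from (0, 0) to (24, 10): C(34, 24) = 131128140. Paths through (11, 7): (paths (0, 0) → (11, 7)) × (paths (11, 7) → (24, 10)) = C(18, 11) · C(16, 13) = 31824 · 560 = 17821440. Avoidance count = 131128140 − 17821440 = 113306700.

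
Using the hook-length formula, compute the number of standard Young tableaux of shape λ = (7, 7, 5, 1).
# SYT of shape (7, 7, 5, 1) = 11085360

Hook-length formula: f^λ = n! / Π hook(c), product over all cells c of the Young diagram. For λ = (7, 7, 5, 1), n = 20 boxes. Hook lengths by row (left-to-right, top-to-bottom): [10, 8, 7, 6, 5, 3, 2]; [9, 7, 6, 5, 4, 2, 1]; [6, 4, 3, 2, 1]; [1]. Product of hooks = 219469824000. So f^λ = 20! / 219469824000 = 2432902008176640000 / 219469824000 = 11085360.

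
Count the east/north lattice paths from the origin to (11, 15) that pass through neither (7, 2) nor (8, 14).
Number of paths = 6363272

Inclusion–exclusion. Total paths: C(26, 11) = 7726160. Through P₁: C(9, 7)·C(17, 4) = 85680. Through P₂: C(22, 8)·C(4, 3) = 1279080. Since P₁ is strictly southwest of P₂, a monotone path through both must visit P₁ then P₂; paths through both = C(9, 7)·C(13, 1)·C(4, 3) = 1872. Avoid both = 7726160 − 85680 − 1279080 + 1872 = 6363272.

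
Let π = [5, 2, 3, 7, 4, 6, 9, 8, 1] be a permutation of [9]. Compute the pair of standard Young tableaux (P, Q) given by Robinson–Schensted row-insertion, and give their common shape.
P = [1, 3, 4, 6, 8] / [2, 7, 9] / [5];  Q = [1, 3, 4, 6, 7] / [2, 5, 8] / [9];  common shape = (5, 3, 1)

Row-insert the values π_1, π_2, … into P one at a time, bumping the leftmost entry strictly greater than the inserted value down to the next row. The recording tableau Q records, in position (i, j), the step at which that cell was added to P.
  Insert 5 (step 1): P = [5];  Q = [1]
  Insert 2 (step 2): P = [2] / [5];  Q = [1] / [2]
  Insert 3 (step 3): P = [2, 3] / [5];  Q = [1, 3] / [2]
  Insert 7 (step 4): P = [2, 3, 7] / [5];  Q = [1, 3, 4] / [2]
  Insert 4 (step 5): P = [2, 3, 4] / [5, 7];  Q = [1, 3, 4] / [2, 5]
  Insert 6 (step 6): P = [2, 3, 4, 6] / [5, 7];  Q = [1, 3, 4, 6] / [2, 5]
  Insert 9 (step 7): P = [2, 3, 4, 6, 9] / [5, 7];  Q = [1, 3, 4, 6, 7] / [2, 5]
  Insert 8 (step 8): P = [2, 3, 4, 6, 8] / [5, 7, 9];  Q = [1, 3, 4, 6, 7] / [2, 5, 8]
  Insert 1 (step 9): P = [1, 3, 4, 6, 8] / [2, 7, 9] / [5];  Q = [1, 3, 4, 6, 7] / [2, 5, 8] / [9]
Final shape: (5, 3, 1).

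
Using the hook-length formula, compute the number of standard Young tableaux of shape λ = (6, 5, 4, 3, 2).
# SYT of shape (6, 5, 4, 3, 2) = 141892608

Hook-length formula: f^λ = n! / Π hook(c), product over all cells c of the Young diagram. For λ = (6, 5, 4, 3, 2), n = 20 boxes. Hook lengths by row (left-to-right, top-to-bottom): [10, 9, 7, 5, 3, 1]; [8, 7, 5, 3, 1]; [6, 5, 3, 1]; [4, 3, 1]; [2, 1]. Product of hooks = 17146080000. So f^λ = 20! / 17146080000 = 2432902008176640000 / 17146080000 = 141892608.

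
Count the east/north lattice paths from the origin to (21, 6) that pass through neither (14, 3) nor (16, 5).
Number of paths = 116796

Inclusion–exclusion. Total paths: C(27, 21) = 296010. Through P₁: C(17, 14)·C(10, 7) = 81600. Through P₂: C(21, 16)·C(6, 5) = 122094. Since P₁ is strictly southwest of P₂, a monotone path through both must visit P₁ then P₂; paths through both = C(17, 14)·C(4, 2)·C(6, 5) = 24480. Avoid both = 296010 − 81600 − 122094 + 24480 = 116796.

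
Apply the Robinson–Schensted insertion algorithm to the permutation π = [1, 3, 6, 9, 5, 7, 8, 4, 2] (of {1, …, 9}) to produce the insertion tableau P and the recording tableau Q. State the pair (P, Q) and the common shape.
P = [1, 2, 4, 7, 8] / [3, 9] / [5] / [6];  Q = [1, 2, 3, 4, 7] / [5, 6] / [8] / [9];  common shape = (5, 2, 1, 1)

Row-insert the values π_1, π_2, … into P one at a time, bumping the leftmost entry strictly greater than the inserted value down to the next row. The recording tableau Q records, in position (i, j), the step at which that cell was added to P.
  Insert 1 (step 1): P = [1];  Q = [1]
  Insert 3 (step 2): P = [1, 3];  Q = [1, 2]
  Insert 6 (step 3): P = [1, 3, 6];  Q = [1, 2, 3]
  Insert 9 (step 4): P = [1, 3, 6, 9];  Q = [1, 2, 3, 4]
  Insert 5 (step 5): P = [1, 3, 5, 9] / [6];  Q = [1, 2, 3, 4] / [5]
  Insert 7 (step 6): P = [1, 3, 5, 7] / [6, 9];  Q = [1, 2, 3, 4] / [5, 6]
  Insert 8 (step 7): P = [1, 3, 5, 7, 8] / [6, 9];  Q = [1, 2, 3, 4, 7] / [5, 6]
  Insert 4 (step 8): P = [1, 3, 4, 7, 8] / [5, 9] / [6];  Q = [1, 2, 3, 4, 7] / [5, 6] / [8]
  Insert 2 (step 9): P = [1, 2, 4, 7, 8] / [3, 9] / [5] / [6];  Q = [1, 2, 3, 4, 7] / [5, 6] / [8] / [9]
Final shape: (5, 2, 1, 1).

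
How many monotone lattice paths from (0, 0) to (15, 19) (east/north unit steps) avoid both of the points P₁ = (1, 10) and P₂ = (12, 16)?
Number of paths = 1241266050

Inclusion–exclusion. Total paths: C(34, 15) = 1855967520. Through P₁: C(11, 1)·C(23, 14) = 8989090. Through P₂: C(28, 12)·C(6, 3) = 608435100. Since P₁ is strictly southwest of P₂, a monotone path through both must visit P₁ then P₂; paths through both = C(11, 1)·C(17, 11)·C(6, 3) = 2722720. Avoid both = 1855967520 − 8989090 − 608435100 + 2722720 = 1241266050.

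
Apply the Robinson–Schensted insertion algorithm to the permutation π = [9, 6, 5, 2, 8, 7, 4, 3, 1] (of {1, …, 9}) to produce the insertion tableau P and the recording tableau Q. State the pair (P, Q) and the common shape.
P = [1, 3] / [2, 7] / [4, 8] / [5] / [6] / [9];  Q = [1, 5] / [2, 6] / [3, 7] / [4] / [8] / [9];  common shape = (2, 2, 2, 1, 1, 1)

Row-insert the values π_1, π_2, … into P one at a time, bumping the leftmost entry strictly greater than the inserted value down to the next row. The recording tableau Q records, in position (i, j), the step at which that cell was added to P.
  Insert 9 (step 1): P = [9];  Q = [1]
  Insert 6 (step 2): P = [6] / [9];  Q = [1] / [2]
  Insert 5 (step 3): P = [5] / [6] / [9];  Q = [1] / [2] / [3]
  Insert 2 (step 4): P = [2] / [5] / [6] / [9];  Q = [1] / [2] / [3] / [4]
  Insert 8 (step 5): P = [2, 8] / [5] / [6] / [9];  Q = [1, 5] / [2] / [3] / [4]
  Insert 7 (step 6): P = [2, 7] / [5, 8] / [6] / [9];  Q = [1, 5] / [2, 6] / [3] / [4]
  Insert 4 (step 7): P = [2, 4] / [5, 7] / [6, 8] / [9];  Q = [1, 5] / [2, 6] / [3, 7] / [4]
  Insert 3 (step 8): P = [2, 3] / [4, 7] / [5, 8] / [6] / [9];  Q = [1, 5] / [2, 6] / [3, 7] / [4] / [8]
  Insert 1 (step 9): P = [1, 3] / [2, 7] / [4, 8] / [5] / [6] / [9];  Q = [1, 5] / [2, 6] / [3, 7] / [4] / [8] / [9]
Final shape: (2, 2, 2, 1, 1, 1).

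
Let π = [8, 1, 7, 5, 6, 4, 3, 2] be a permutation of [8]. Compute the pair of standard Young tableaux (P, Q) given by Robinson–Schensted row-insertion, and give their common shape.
P = [1, 2, 6] / [3] / [4] / [5] / [7] / [8];  Q = [1, 3, 5] / [2] / [4] / [6] / [7] / [8];  common shape = (3, 1, 1, 1, 1, 1)

Row-insert the values π_1, π_2, … into P one at a time, bumping the leftmost entry strictly greater than the inserted value down to the next row. The recording tableau Q records, in position (i, j), the step at which that cell was added to P.
  Insert 8 (step 1): P = [8];  Q = [1]
  Insert 1 (step 2): P = [1] / [8];  Q = [1] / [2]
  Insert 7 (step 3): P = [1, 7] / [8];  Q = [1, 3] / [2]
  Insert 5 (step 4): P = [1, 5] / [7] / [8];  Q = [1, 3] / [2] / [4]
  Insert 6 (step 5): P = [1, 5, 6] / [7] / [8];  Q = [1, 3, 5] / [2] / [4]
  Insert 4 (step 6): P = [1, 4, 6] / [5] / [7] / [8];  Q = [1, 3, 5] / [2] / [4] / [6]
  Insert 3 (step 7): P = [1, 3, 6] / [4] / [5] / [7] / [8];  Q = [1, 3, 5] / [2] / [4] / [6] / [7]
  Insert 2 (step 8): P = [1, 2, 6] / [3] / [4] / [5] / [7] / [8];  Q = [1, 3, 5] / [2] / [4] / [6] / [7] / [8]
Final shape: (3, 1, 1, 1, 1, 1).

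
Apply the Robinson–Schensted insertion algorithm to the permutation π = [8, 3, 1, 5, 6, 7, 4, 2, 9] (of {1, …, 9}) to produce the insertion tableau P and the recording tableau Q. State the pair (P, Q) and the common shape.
P = [1, 2, 6, 7, 9] / [3, 4] / [5] / [8];  Q = [1, 4, 5, 6, 9] / [2, 7] / [3] / [8];  common shape = (5, 2, 1, 1)

Row-insert the values π_1, π_2, … into P one at a time, bumping the leftmost entry strictly greater than the inserted value down to the next row. The recording tableau Q records, in position (i, j), the step at which that cell was added to P.
  Insert 8 (step 1): P = [8];  Q = [1]
  Insert 3 (step 2): P = [3] / [8];  Q = [1] / [2]
  Insert 1 (step 3): P = [1] / [3] / [8];  Q = [1] / [2] / [3]
  Insert 5 (step 4): P = [1, 5] / [3] / [8];  Q = [1, 4] / [2] / [3]
  Insert 6 (step 5): P = [1, 5, 6] / [3] / [8];  Q = [1, 4, 5] / [2] / [3]
  Insert 7 (step 6): P = [1, 5, 6, 7] / [3] / [8];  Q = [1, 4, 5, 6] / [2] / [3]
  Insert 4 (step 7): P = [1, 4, 6, 7] / [3, 5] / [8];  Q = [1, 4, 5, 6] / [2, 7] / [3]
  Insert 2 (step 8): P = [1, 2, 6, 7] / [3, 4] / [5] / [8];  Q = [1, 4, 5, 6] / [2, 7] / [3] / [8]
  Insert 9 (step 9): P = [1, 2, 6, 7, 9] / [3, 4] / [5] / [8];  Q = [1, 4, 5, 6, 9] / [2, 7] / [3] / [8]
Final shape: (5, 2, 1, 1).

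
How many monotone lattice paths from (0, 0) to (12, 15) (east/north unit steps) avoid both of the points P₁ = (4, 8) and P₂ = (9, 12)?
Number of paths = 9567335

Inclusion–exclusion. Total paths: C(27, 12) = 17383860. Through P₁: C(12, 4)·C(15, 8) = 3185325. Through P₂: C(21, 9)·C(6, 3) = 5878600. Since P₁ is strictly southwest of P₂, a monotone path through both must visit P₁ then P₂; paths through both = C(12, 4)·C(9, 5)·C(6, 3) = 1247400. Avoid both = 17383860 − 3185325 − 5878600 + 1247400 = 9567335.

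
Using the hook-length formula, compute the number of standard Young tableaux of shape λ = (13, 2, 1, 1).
# SYT of shape (13, 2, 1, 1) = 5355

Hook-length formula: f^λ = n! / Π hook(c), product over all cells c of the Young diagram. For λ = (13, 2, 1, 1), n = 17 boxes. Hook lengths by row (left-to-right, top-to-bottom): [16, 13, 11, 10, 9, 8, 7, 6, 5, 4, 3, 2, 1]; [4, 1]; [2]; [1]. Product of hooks = 66421555200. So f^λ = 17! / 66421555200 = 355687428096000 / 66421555200 = 5355.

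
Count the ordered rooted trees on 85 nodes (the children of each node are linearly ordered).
C_84 = 270557451039395118028642463289168566420671280440

These ordered rooted trees are counted by the Catalan number C_n = (1/(n + 1)) · C(2n, n). For n = 84: C_84 = (1/85) · C(168, 84) = 22997383338348585032434609379579328145757058837400/85 = 270557451039395118028642463289168566420671280440.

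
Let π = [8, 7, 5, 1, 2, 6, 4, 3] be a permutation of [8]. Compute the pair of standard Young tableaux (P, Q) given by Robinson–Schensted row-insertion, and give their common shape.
P = [1, 2, 3] / [4, 6] / [5] / [7] / [8];  Q = [1, 5, 6] / [2, 7] / [3] / [4] / [8];  common shape = (3, 2, 1, 1, 1)

Row-insert the values π_1, π_2, … into P one at a time, bumping the leftmost entry strictly greater than the inserted value down to the next row. The recording tableau Q records, in position (i, j), the step at which that cell was added to P.
  Insert 8 (step 1): P = [8];  Q = [1]
  Insert 7 (step 2): P = [7] / [8];  Q = [1] / [2]
  Insert 5 (step 3): P = [5] / [7] / [8];  Q = [1] / [2] / [3]
  Insert 1 (step 4): P = [1] / [5] / [7] / [8];  Q = [1] / [2] / [3] / [4]
  Insert 2 (step 5): P = [1, 2] / [5] / [7] / [8];  Q = [1, 5] / [2] / [3] / [4]
  Insert 6 (step 6): P = [1, 2, 6] / [5] / [7] / [8];  Q = [1, 5, 6] / [2] / [3] / [4]
  Insert 4 (step 7): P = [1, 2, 4] / [5, 6] / [7] / [8];  Q = [1, 5, 6] / [2, 7] / [3] / [4]
  Insert 3 (step 8): P = [1, 2, 3] / [4, 6] / [5] / [7] / [8];  Q = [1, 5, 6] / [2, 7] / [3] / [4] / [8]
Final shape: (3, 2, 1, 1, 1).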